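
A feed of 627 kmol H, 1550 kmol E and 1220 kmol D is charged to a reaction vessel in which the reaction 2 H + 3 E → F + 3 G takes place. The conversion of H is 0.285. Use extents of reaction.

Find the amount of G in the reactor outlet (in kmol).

268 kmol

H reacted = 0.285 × 627 = 178.7 kmol; ν_H = −2, so ξ = 178.7/2 = 89.35 kmol.
Outlet amounts (n = n₀ + ν ξ):
  H: 627 − 2(89.35) = 448.3
  E: 1550 − 3(89.35) = 1282
  F: 0 + 1(89.35) = 89.35
  G: 0 + 3(89.35) = 268
  D: 1220 (inert)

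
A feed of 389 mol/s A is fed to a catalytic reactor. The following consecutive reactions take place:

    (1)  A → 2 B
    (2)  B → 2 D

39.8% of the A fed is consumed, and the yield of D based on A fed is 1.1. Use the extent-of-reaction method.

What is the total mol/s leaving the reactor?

758 mol/s

Conversion of A: A consumed = 1ξ₁ = 0.398 × 389 → ξ₁ = 154.8 mol/s.
Yield of D: 2ξ₂ / 389 = 1.1 → ξ₂ = 214 mol/s.
Outlet amounts (n = n₀ + Σ ν·ξ):
  A: 389 − 1(154.8) = 234.2
  B: 0 + 2(154.8) − 1(214) = 95.69
  D: 0 + 2(214) = 427.9
Total out = 234.2 + 95.69 + 427.9 = 757.8 mol/s.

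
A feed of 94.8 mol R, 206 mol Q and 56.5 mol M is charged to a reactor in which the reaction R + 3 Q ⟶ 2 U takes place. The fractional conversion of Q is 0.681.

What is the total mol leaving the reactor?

264 mol

Q reacted = 0.681 × 206 = 140.3 mol; ν_Q = −3, so ξ = 140.3/3 = 46.76 mol.
Outlet amounts (n = n₀ + ν ξ):
  R: 94.8 − 1(46.76) = 48.04
  Q: 206 − 3(46.76) = 65.71
  U: 0 + 2(46.76) = 93.52
  M: 56.5 (inert)
Total out = 48.04 + 65.71 + 93.52 + 56.5 = 263.8 mol.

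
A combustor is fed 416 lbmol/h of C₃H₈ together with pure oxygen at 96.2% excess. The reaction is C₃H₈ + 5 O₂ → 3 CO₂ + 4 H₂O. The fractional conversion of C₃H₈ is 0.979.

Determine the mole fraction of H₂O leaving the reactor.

Stoichiometric O₂ = 5 × 416 = 2080 lbmol/h; O₂ fed = 2080 × 1.962 = 4081 lbmol/h.
Fuel reacted = 0.979 × 416 → ξ = 407.3 lbmol/h.
Outlet (n = n₀ + ν ξ):
  C₃H₈: 416 − 1(407.3) = 8.736
  O₂: 4081 − 5(407.3) = 2045
  CO₂: 0 + 3(407.3) = 1222
  H₂O: 0 + 4(407.3) = 1629
Total out = 4904 lbmol/h; y_H₂O = 1629 / 4904 = 0.3322.

0.332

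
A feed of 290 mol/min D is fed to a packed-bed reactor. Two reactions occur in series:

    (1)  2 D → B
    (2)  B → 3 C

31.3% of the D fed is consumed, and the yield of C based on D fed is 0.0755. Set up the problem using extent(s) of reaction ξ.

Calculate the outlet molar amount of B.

Conversion of D: D consumed = 2ξ₁ = 0.313 × 290 → ξ₁ = 45.38 mol/min.
Yield of C: 3ξ₂ / 290 = 0.0755 → ξ₂ = 7.298 mol/min.
Outlet amounts (n = n₀ + Σ ν·ξ):
  D: 290 − 2(45.38) = 199.2
  B: 0 + 1(45.38) − 1(7.298) = 38.09
  C: 0 + 3(7.298) = 21.89

38.1 mol/min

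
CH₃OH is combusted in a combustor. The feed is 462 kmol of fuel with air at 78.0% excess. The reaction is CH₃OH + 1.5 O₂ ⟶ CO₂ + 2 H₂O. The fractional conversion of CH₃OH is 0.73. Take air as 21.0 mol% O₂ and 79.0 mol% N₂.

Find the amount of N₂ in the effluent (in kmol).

Stoichiometric O₂ = 1.5 × 462 = 693 kmol; O₂ fed = 693 × 1.780 = 1234 kmol.
N₂ fed = 1234 × 79/21 = 4640 kmol.
Fuel reacted = 0.73 × 462 → ξ = 337.3 kmol.
Outlet (n = n₀ + ν ξ):
  CH₃OH: 462 − 1(337.3) = 124.7
  O₂: 1234 − 1.5(337.3) = 727.6
  N₂: 4640 (inert)
  CO₂: 0 + 1(337.3) = 337.3
  H₂O: 0 + 2(337.3) = 674.5

4640 kmol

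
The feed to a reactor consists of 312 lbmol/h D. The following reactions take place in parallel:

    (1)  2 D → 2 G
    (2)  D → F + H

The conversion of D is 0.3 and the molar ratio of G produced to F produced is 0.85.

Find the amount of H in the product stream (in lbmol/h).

50.6 lbmol/h

Conversion of D: D consumed = 0.3 × 312 = 93.6 lbmol/h = 2ξ₁ + 1ξ₂.
Selectivity: 2ξ₁ / (1ξ₂) = 0.85 → ξ₁ = 0.425 ξ₂.
Substitute: (2·0.425 + 1) ξ₂ = 93.6 → ξ₂ = 50.59 lbmol/h, ξ₁ = 21.5 lbmol/h.
Outlet amounts (n = n₀ + Σ ν·ξ):
  D: 312 − 2(21.5) − 1(50.59) = 218.4
  G: 0 + 2(21.5) = 43.01
  F: 0 + 1(50.59) = 50.59
  H: 0 + 1(50.59) = 50.59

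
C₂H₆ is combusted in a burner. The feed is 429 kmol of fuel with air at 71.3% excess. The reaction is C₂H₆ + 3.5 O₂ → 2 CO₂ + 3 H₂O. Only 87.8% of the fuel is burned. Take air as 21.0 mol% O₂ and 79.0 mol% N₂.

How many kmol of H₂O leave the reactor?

1130 kmol

Stoichiometric O₂ = 3.5 × 429 = 1502 kmol; O₂ fed = 1502 × 1.713 = 2572 kmol.
N₂ fed = 2572 × 79/21 = 9676 kmol.
Fuel reacted = 0.878 × 429 → ξ = 376.7 kmol.
Outlet (n = n₀ + ν ξ):
  C₂H₆: 429 − 1(376.7) = 52.34
  O₂: 2572 − 3.5(376.7) = 1254
  N₂: 9676 (inert)
  CO₂: 0 + 2(376.7) = 753.3
  H₂O: 0 + 3(376.7) = 1130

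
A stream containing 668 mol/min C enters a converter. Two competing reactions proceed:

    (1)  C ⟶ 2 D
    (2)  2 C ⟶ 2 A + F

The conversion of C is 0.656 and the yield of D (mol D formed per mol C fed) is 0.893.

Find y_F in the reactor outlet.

Yield of D: 2ξ₁ / 668 = 0.893 → ξ₁ = 298.3 mol/min.
Conversion of C: 1ξ₁ + 2ξ₂ = 0.656 × 668 = 438.2 → ξ₂ = 69.97 mol/min.
Outlet amounts (n = n₀ + Σ ν·ξ):
  C: 668 − 1(298.3) − 2(69.97) = 229.8
  D: 0 + 2(298.3) = 596.5
  A: 0 + 2(69.97) = 139.9
  F: 0 + 1(69.97) = 69.97
Total out = 1036 mol/min; y_F = 69.97 / 1036 = 0.06753.

0.0675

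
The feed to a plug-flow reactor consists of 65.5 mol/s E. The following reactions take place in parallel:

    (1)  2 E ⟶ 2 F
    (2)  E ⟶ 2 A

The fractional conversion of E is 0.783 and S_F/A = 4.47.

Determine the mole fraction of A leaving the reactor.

0.146

Conversion of E: E consumed = 0.783 × 65.5 = 51.29 mol/s = 2ξ₁ + 1ξ₂.
Selectivity: 2ξ₁ / (2ξ₂) = 4.47 → ξ₁ = 4.47 ξ₂.
Substitute: (2·4.47 + 1) ξ₂ = 51.29 → ξ₂ = 5.16 mol/s, ξ₁ = 23.06 mol/s.
Outlet amounts (n = n₀ + Σ ν·ξ):
  E: 65.5 − 2(23.06) − 1(5.16) = 14.21
  F: 0 + 2(23.06) = 46.13
  A: 0 + 2(5.16) = 10.32
Total out = 70.66 mol/s; y_A = 10.32 / 70.66 = 0.146.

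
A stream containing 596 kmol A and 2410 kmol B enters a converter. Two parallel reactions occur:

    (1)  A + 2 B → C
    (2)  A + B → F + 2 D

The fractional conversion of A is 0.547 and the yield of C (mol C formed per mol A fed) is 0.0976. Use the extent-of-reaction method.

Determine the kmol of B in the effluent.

Yield of C: 1ξ₁ / 596 = 0.0976 → ξ₁ = 58.17 kmol.
Conversion of A: 1ξ₁ + 1ξ₂ = 0.547 × 596 = 326 → ξ₂ = 267.8 kmol.
Outlet amounts (n = n₀ + Σ ν·ξ):
  A: 596 − 1(58.17) − 1(267.8) = 270
  B: 2410 − 2(58.17) − 1(267.8) = 2026
  C: 0 + 1(58.17) = 58.17
  F: 0 + 1(267.8) = 267.8
  D: 0 + 2(267.8) = 535.7

2030 kmol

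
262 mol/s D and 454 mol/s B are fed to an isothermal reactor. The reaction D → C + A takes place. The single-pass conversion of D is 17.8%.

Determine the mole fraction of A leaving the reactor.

D reacted = 0.178 × 262 = 46.64 mol/s; ν_D = −1, so ξ = 46.64/1 = 46.64 mol/s.
Outlet amounts (n = n₀ + ν ξ):
  D: 262 − 1(46.64) = 215.4
  C: 0 + 1(46.64) = 46.64
  A: 0 + 1(46.64) = 46.64
  B: 454 (inert)
Total out = 762.6 mol/s; y_A = 46.64 / 762.6 = 0.06115.

0.0612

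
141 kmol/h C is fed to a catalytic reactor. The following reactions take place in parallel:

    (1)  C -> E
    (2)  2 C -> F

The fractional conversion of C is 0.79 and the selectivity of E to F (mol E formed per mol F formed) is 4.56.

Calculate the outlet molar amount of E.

Conversion of C: C consumed = 0.79 × 141 = 111.4 kmol/h = 1ξ₁ + 2ξ₂.
Selectivity: 1ξ₁ / (1ξ₂) = 4.56 → ξ₁ = 4.56 ξ₂.
Substitute: (1·4.56 + 2) ξ₂ = 111.4 → ξ₂ = 16.98 kmol/h, ξ₁ = 77.43 kmol/h.
Outlet amounts (n = n₀ + Σ ν·ξ):
  C: 141 − 1(77.43) − 2(16.98) = 29.61
  E: 0 + 1(77.43) = 77.43
  F: 0 + 1(16.98) = 16.98

77.4 kmol/h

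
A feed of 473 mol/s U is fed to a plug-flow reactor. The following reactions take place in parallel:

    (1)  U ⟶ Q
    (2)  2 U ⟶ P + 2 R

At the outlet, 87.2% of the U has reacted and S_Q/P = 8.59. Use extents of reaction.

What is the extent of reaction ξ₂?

ξ₂ = 38.9 mol/s

Conversion of U: U consumed = 0.872 × 473 = 412.5 mol/s = 1ξ₁ + 2ξ₂.
Selectivity: 1ξ₁ / (1ξ₂) = 8.59 → ξ₁ = 8.59 ξ₂.
Substitute: (1·8.59 + 2) ξ₂ = 412.5 → ξ₂ = 38.95 mol/s, ξ₁ = 334.6 mol/s.
Outlet amounts (n = n₀ + Σ ν·ξ):
  U: 473 − 1(334.6) − 2(38.95) = 60.54
  Q: 0 + 1(334.6) = 334.6
  P: 0 + 1(38.95) = 38.95
  R: 0 + 2(38.95) = 77.9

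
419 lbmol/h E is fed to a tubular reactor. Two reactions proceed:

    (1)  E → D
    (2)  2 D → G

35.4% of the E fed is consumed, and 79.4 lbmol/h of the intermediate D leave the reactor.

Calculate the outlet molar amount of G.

Conversion of E: E consumed = 1ξ₁ = 0.354 × 419 → ξ₁ = 148.3 lbmol/h.
D balance: n_D = 0 + 1ξ₁ − 2ξ₂ = 79.4 → ξ₂ = (1·148.3 − 79.4)/2 = 34.46 lbmol/h.
Outlet amounts (n = n₀ + Σ ν·ξ):
  E: 419 − 1(148.3) = 270.7
  D: 0 + 1(148.3) − 2(34.46) = 79.4
  G: 0 + 1(34.46) = 34.46

34.5 lbmol/h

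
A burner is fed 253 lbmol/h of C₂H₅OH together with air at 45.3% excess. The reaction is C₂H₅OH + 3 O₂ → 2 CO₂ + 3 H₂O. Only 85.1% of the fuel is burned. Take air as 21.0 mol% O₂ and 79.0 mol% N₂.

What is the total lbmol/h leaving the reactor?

Stoichiometric O₂ = 3 × 253 = 759 lbmol/h; O₂ fed = 759 × 1.453 = 1103 lbmol/h.
N₂ fed = 1103 × 79/21 = 4149 lbmol/h.
Fuel reacted = 0.851 × 253 → ξ = 215.3 lbmol/h.
Outlet (n = n₀ + ν ξ):
  C₂H₅OH: 253 − 1(215.3) = 37.7
  O₂: 1103 − 3(215.3) = 456.9
  N₂: 4149 (inert)
  CO₂: 0 + 2(215.3) = 430.6
  H₂O: 0 + 3(215.3) = 645.9
Total out = 37.7 + 456.9 + 4149 + 430.6 + 645.9 = 5720 lbmol/h.

5720 lbmol/h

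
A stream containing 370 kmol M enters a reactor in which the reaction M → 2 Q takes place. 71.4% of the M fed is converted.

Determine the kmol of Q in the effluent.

528 kmol

M reacted = 0.714 × 370 = 264.2 kmol; ν_M = −1, so ξ = 264.2/1 = 264.2 kmol.
Outlet amounts (n = n₀ + ν ξ):
  M: 370 − 1(264.2) = 105.8
  Q: 0 + 2(264.2) = 528.4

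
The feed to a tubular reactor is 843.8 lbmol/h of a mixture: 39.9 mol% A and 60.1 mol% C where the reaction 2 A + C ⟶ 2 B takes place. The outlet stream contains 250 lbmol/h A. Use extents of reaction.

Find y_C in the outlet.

0.579

For A: n = n₀ − 2ξ → 250 = 336.7 − 2ξ, giving ξ = 43.34 lbmol/h.
Outlet amounts (n = n₀ + ν ξ):
  A: 336.7 − 2(43.34) = 250
  C: 507.1 − 1(43.34) = 463.8
  B: 0 + 2(43.34) = 86.68
Total out = 800.5 lbmol/h; y_C = 463.8 / 800.5 = 0.5794.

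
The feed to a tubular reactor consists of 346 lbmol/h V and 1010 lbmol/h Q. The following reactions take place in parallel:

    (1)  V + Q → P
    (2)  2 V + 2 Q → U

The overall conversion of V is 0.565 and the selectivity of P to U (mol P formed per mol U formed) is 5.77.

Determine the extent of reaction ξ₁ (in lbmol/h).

Conversion of V: V consumed = 0.565 × 346 = 195.5 lbmol/h = 1ξ₁ + 2ξ₂.
Selectivity: 1ξ₁ / (1ξ₂) = 5.77 → ξ₁ = 5.77 ξ₂.
Substitute: (1·5.77 + 2) ξ₂ = 195.5 → ξ₂ = 25.16 lbmol/h, ξ₁ = 145.2 lbmol/h.
Outlet amounts (n = n₀ + Σ ν·ξ):
  V: 346 − 1(145.2) − 2(25.16) = 150.5
  Q: 1010 − 1(145.2) − 2(25.16) = 814.5
  P: 0 + 1(145.2) = 145.2
  U: 0 + 1(25.16) = 25.16

ξ₁ = 145 lbmol/h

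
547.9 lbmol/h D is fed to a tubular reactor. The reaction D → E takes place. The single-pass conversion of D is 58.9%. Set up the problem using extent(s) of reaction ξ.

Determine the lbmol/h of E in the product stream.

D reacted = 0.589 × 547.9 = 322.7 lbmol/h; ν_D = −1, so ξ = 322.7/1 = 322.7 lbmol/h.
Outlet amounts (n = n₀ + ν ξ):
  D: 547.9 − 1(322.7) = 225.2
  E: 0 + 1(322.7) = 322.7

323 lbmol/h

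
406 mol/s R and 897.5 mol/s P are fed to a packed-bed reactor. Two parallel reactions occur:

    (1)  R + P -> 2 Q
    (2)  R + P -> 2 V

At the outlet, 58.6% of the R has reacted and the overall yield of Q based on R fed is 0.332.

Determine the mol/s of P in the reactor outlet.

660 mol/s

Yield of Q: 2ξ₁ / 406 = 0.332 → ξ₁ = 67.4 mol/s.
Conversion of R: 1ξ₁ + 1ξ₂ = 0.586 × 406 = 237.9 → ξ₂ = 170.5 mol/s.
Outlet amounts (n = n₀ + Σ ν·ξ):
  R: 406 − 1(67.4) − 1(170.5) = 168.1
  P: 897.5 − 1(67.4) − 1(170.5) = 659.6
  Q: 0 + 2(67.4) = 134.8
  V: 0 + 2(170.5) = 341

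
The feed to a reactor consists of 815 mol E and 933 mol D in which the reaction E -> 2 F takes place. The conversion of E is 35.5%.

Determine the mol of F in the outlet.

E reacted = 0.355 × 815 = 289.3 mol; ν_E = −1, so ξ = 289.3/1 = 289.3 mol.
Outlet amounts (n = n₀ + ν ξ):
  E: 815 − 1(289.3) = 525.7
  F: 0 + 2(289.3) = 578.6
  D: 933 (inert)

579 mol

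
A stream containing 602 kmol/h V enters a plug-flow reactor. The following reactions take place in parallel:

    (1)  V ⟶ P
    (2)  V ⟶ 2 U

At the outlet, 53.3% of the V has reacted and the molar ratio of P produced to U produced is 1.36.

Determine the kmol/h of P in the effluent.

235 kmol/h

Conversion of V: V consumed = 0.533 × 602 = 320.9 kmol/h = 1ξ₁ + 1ξ₂.
Selectivity: 1ξ₁ / (2ξ₂) = 1.36 → ξ₁ = 2.72 ξ₂.
Substitute: (1·2.72 + 1) ξ₂ = 320.9 → ξ₂ = 86.25 kmol/h, ξ₁ = 234.6 kmol/h.
Outlet amounts (n = n₀ + Σ ν·ξ):
  V: 602 − 1(234.6) − 1(86.25) = 281.1
  P: 0 + 1(234.6) = 234.6
  U: 0 + 2(86.25) = 172.5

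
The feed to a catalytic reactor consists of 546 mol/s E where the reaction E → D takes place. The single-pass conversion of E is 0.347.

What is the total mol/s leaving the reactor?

E reacted = 0.347 × 546 = 189.5 mol/s; ν_E = −1, so ξ = 189.5/1 = 189.5 mol/s.
Outlet amounts (n = n₀ + ν ξ):
  E: 546 − 1(189.5) = 356.5
  D: 0 + 1(189.5) = 189.5
Total out = 356.5 + 189.5 = 546 mol/s.

546 mol/s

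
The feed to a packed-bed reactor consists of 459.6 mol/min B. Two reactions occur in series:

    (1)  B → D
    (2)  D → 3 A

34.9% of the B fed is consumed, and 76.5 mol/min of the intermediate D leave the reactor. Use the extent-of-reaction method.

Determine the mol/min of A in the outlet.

Conversion of B: B consumed = 1ξ₁ = 0.349 × 459.6 → ξ₁ = 160.4 mol/min.
D balance: n_D = 0 + 1ξ₁ − 1ξ₂ = 76.5 → ξ₂ = (1·160.4 − 76.5)/1 = 83.9 mol/min.
Outlet amounts (n = n₀ + Σ ν·ξ):
  B: 459.6 − 1(160.4) = 299.2
  D: 0 + 1(160.4) − 1(83.9) = 76.5
  A: 0 + 3(83.9) = 251.7

252 mol/min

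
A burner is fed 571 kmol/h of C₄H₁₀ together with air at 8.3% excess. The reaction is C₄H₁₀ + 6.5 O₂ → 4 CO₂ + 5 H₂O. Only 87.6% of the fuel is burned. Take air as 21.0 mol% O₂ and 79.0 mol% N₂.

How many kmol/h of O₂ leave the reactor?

768 kmol/h

Stoichiometric O₂ = 6.5 × 571 = 3712 kmol/h; O₂ fed = 3712 × 1.083 = 4020 kmol/h.
N₂ fed = 4020 × 79/21 = 15120 kmol/h.
Fuel reacted = 0.876 × 571 → ξ = 500.2 kmol/h.
Outlet (n = n₀ + ν ξ):
  C₄H₁₀: 571 − 1(500.2) = 70.8
  O₂: 4020 − 6.5(500.2) = 768.3
  N₂: 15120 (inert)
  CO₂: 0 + 4(500.2) = 2001
  H₂O: 0 + 5(500.2) = 2501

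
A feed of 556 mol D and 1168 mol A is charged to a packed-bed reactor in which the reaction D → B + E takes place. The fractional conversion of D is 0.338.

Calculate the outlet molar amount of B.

D reacted = 0.338 × 556 = 187.9 mol; ν_D = −1, so ξ = 187.9/1 = 187.9 mol.
Outlet amounts (n = n₀ + ν ξ):
  D: 556 − 1(187.9) = 368.1
  B: 0 + 1(187.9) = 187.9
  E: 0 + 1(187.9) = 187.9
  A: 1168 (inert)

188 mol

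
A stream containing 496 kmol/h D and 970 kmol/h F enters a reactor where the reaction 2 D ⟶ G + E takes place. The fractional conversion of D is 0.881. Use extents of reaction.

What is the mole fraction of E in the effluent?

D reacted = 0.881 × 496 = 437 kmol/h; ν_D = −2, so ξ = 437/2 = 218.5 kmol/h.
Outlet amounts (n = n₀ + ν ξ):
  D: 496 − 2(218.5) = 59.02
  G: 0 + 1(218.5) = 218.5
  E: 0 + 1(218.5) = 218.5
  F: 970 (inert)
Total out = 1466 kmol/h; y_E = 218.5 / 1466 = 0.149.

0.149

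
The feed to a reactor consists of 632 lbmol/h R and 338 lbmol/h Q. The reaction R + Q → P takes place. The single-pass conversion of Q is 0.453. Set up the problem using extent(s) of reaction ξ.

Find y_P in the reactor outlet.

0.187

Q reacted = 0.453 × 338 = 153.1 lbmol/h; ν_Q = −1, so ξ = 153.1/1 = 153.1 lbmol/h.
Outlet amounts (n = n₀ + ν ξ):
  R: 632 − 1(153.1) = 478.9
  Q: 338 − 1(153.1) = 184.9
  P: 0 + 1(153.1) = 153.1
Total out = 816.9 lbmol/h; y_P = 153.1 / 816.9 = 0.1874.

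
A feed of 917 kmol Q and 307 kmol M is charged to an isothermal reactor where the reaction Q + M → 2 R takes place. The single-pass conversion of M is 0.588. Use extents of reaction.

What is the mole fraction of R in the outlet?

M reacted = 0.588 × 307 = 180.5 kmol; ν_M = −1, so ξ = 180.5/1 = 180.5 kmol.
Outlet amounts (n = n₀ + ν ξ):
  Q: 917 − 1(180.5) = 736.5
  M: 307 − 1(180.5) = 126.5
  R: 0 + 2(180.5) = 361
Total out = 1224 kmol; y_R = 361 / 1224 = 0.295.

0.295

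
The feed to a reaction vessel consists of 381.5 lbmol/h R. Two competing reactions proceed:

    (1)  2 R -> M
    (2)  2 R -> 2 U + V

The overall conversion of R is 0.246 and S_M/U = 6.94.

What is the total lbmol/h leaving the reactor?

Conversion of R: R consumed = 0.246 × 381.5 = 93.85 lbmol/h = 2ξ₁ + 2ξ₂.
Selectivity: 1ξ₁ / (2ξ₂) = 6.94 → ξ₁ = 13.88 ξ₂.
Substitute: (2·13.88 + 2) ξ₂ = 93.85 → ξ₂ = 3.154 lbmol/h, ξ₁ = 43.77 lbmol/h.
Outlet amounts (n = n₀ + Σ ν·ξ):
  R: 381.5 − 2(43.77) − 2(3.154) = 287.7
  M: 0 + 1(43.77) = 43.77
  U: 0 + 2(3.154) = 6.307
  V: 0 + 1(3.154) = 3.154
Total out = 287.7 + 43.77 + 6.307 + 3.154 = 340.9 lbmol/h.

341 lbmol/h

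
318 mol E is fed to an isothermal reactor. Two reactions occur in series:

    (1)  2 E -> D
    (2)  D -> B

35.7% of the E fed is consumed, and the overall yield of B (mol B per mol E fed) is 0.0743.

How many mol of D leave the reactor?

33.1 mol

Conversion of E: E consumed = 2ξ₁ = 0.357 × 318 → ξ₁ = 56.76 mol.
Yield of B: 1ξ₂ / 318 = 0.0743 → ξ₂ = 23.63 mol.
Outlet amounts (n = n₀ + Σ ν·ξ):
  E: 318 − 2(56.76) = 204.5
  D: 0 + 1(56.76) − 1(23.63) = 33.14
  B: 0 + 1(23.63) = 23.63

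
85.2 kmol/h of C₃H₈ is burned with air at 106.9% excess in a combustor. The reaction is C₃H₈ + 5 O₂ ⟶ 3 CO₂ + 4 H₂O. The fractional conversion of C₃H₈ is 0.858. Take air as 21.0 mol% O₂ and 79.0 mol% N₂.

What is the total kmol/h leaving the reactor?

Stoichiometric O₂ = 5 × 85.2 = 426 kmol/h; O₂ fed = 426 × 2.069 = 881.4 kmol/h.
N₂ fed = 881.4 × 79/21 = 3316 kmol/h.
Fuel reacted = 0.858 × 85.2 → ξ = 73.1 kmol/h.
Outlet (n = n₀ + ν ξ):
  C₃H₈: 85.2 − 1(73.1) = 12.1
  O₂: 881.4 − 5(73.1) = 515.9
  N₂: 3316 (inert)
  CO₂: 0 + 3(73.1) = 219.3
  H₂O: 0 + 4(73.1) = 292.4
Total out = 12.1 + 515.9 + 3316 + 219.3 + 292.4 = 4355 kmol/h.

4360 kmol/h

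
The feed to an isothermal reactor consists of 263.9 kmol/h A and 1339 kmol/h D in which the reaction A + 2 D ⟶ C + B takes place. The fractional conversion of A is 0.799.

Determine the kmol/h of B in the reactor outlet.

A reacted = 0.799 × 263.9 = 210.9 kmol/h; ν_A = −1, so ξ = 210.9/1 = 210.9 kmol/h.
Outlet amounts (n = n₀ + ν ξ):
  A: 263.9 − 1(210.9) = 53.04
  D: 1339 − 2(210.9) = 917.3
  C: 0 + 1(210.9) = 210.9
  B: 0 + 1(210.9) = 210.9

211 kmol/h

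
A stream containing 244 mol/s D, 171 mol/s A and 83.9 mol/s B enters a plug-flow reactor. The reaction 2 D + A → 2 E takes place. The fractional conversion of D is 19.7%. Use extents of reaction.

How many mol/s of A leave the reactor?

D reacted = 0.197 × 244 = 48.07 mol/s; ν_D = −2, so ξ = 48.07/2 = 24.03 mol/s.
Outlet amounts (n = n₀ + ν ξ):
  D: 244 − 2(24.03) = 195.9
  A: 171 − 1(24.03) = 147
  E: 0 + 2(24.03) = 48.07
  B: 83.9 (inert)

147 mol/s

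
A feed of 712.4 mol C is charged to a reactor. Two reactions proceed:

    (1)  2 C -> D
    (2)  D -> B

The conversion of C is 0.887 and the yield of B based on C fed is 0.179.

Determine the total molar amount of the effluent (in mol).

396 mol

Conversion of C: C consumed = 2ξ₁ = 0.887 × 712.4 → ξ₁ = 315.9 mol.
Yield of B: 1ξ₂ / 712.4 = 0.179 → ξ₂ = 127.5 mol.
Outlet amounts (n = n₀ + Σ ν·ξ):
  C: 712.4 − 2(315.9) = 80.5
  D: 0 + 1(315.9) − 1(127.5) = 188.4
  B: 0 + 1(127.5) = 127.5
Total out = 80.5 + 188.4 + 127.5 = 396.5 mol.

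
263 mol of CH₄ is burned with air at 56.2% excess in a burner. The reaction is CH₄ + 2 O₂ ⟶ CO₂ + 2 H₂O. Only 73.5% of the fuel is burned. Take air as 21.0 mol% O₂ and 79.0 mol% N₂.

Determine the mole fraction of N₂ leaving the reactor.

0.74

Stoichiometric O₂ = 2 × 263 = 526 mol; O₂ fed = 526 × 1.562 = 821.6 mol.
N₂ fed = 821.6 × 79/21 = 3091 mol.
Fuel reacted = 0.735 × 263 → ξ = 193.3 mol.
Outlet (n = n₀ + ν ξ):
  CH₄: 263 − 1(193.3) = 69.69
  O₂: 821.6 − 2(193.3) = 435
  N₂: 3091 (inert)
  CO₂: 0 + 1(193.3) = 193.3
  H₂O: 0 + 2(193.3) = 386.6
Total out = 4175 mol; y_N₂ = 3091 / 4175 = 0.7402.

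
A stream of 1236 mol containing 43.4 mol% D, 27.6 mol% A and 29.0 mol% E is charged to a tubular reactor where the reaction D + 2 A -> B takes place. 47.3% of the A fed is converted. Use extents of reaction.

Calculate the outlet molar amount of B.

A reacted = 0.473 × 341.1 = 161.4 mol; ν_A = −2, so ξ = 161.4/2 = 80.68 mol.
Outlet amounts (n = n₀ + ν ξ):
  D: 536.4 − 1(80.68) = 455.7
  A: 341.1 − 2(80.68) = 179.8
  B: 0 + 1(80.68) = 80.68
  E: 358.4 (inert)

80.7 mol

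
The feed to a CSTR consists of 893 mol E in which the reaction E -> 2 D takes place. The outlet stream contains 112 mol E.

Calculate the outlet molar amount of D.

For E: n = n₀ − 1ξ → 112 = 893 − 1ξ, giving ξ = 781 mol.
Outlet amounts (n = n₀ + ν ξ):
  E: 893 − 1(781) = 112
  D: 0 + 2(781) = 1562

1560 mol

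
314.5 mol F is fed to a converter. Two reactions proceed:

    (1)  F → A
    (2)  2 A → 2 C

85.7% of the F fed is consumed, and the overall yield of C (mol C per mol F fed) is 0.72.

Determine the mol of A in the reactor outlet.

43.1 mol

Conversion of F: F consumed = 1ξ₁ = 0.857 × 314.5 → ξ₁ = 269.5 mol.
Yield of C: 2ξ₂ / 314.5 = 0.72 → ξ₂ = 113.2 mol.
Outlet amounts (n = n₀ + Σ ν·ξ):
  F: 314.5 − 1(269.5) = 44.97
  A: 0 + 1(269.5) − 2(113.2) = 43.09
  C: 0 + 2(113.2) = 226.4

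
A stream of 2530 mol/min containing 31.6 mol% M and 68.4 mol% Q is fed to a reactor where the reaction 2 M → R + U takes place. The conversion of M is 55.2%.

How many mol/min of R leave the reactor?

221 mol/min

M reacted = 0.552 × 799.5 = 441.3 mol/min; ν_M = −2, so ξ = 441.3/2 = 220.7 mol/min.
Outlet amounts (n = n₀ + ν ξ):
  M: 799.5 − 2(220.7) = 358.2
  R: 0 + 1(220.7) = 220.7
  U: 0 + 1(220.7) = 220.7
  Q: 1731 (inert)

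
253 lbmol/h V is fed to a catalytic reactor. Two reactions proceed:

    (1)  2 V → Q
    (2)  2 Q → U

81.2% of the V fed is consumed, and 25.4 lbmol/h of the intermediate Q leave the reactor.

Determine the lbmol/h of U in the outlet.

38.7 lbmol/h

Conversion of V: V consumed = 2ξ₁ = 0.812 × 253 → ξ₁ = 102.7 lbmol/h.
Q balance: n_Q = 0 + 1ξ₁ − 2ξ₂ = 25.4 → ξ₂ = (1·102.7 − 25.4)/2 = 38.66 lbmol/h.
Outlet amounts (n = n₀ + Σ ν·ξ):
  V: 253 − 2(102.7) = 47.56
  Q: 0 + 1(102.7) − 2(38.66) = 25.4
  U: 0 + 1(38.66) = 38.66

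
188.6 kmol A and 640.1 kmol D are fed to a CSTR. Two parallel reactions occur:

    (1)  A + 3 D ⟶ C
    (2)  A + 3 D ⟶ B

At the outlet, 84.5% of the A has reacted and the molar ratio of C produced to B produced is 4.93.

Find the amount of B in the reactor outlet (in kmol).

Conversion of A: A consumed = 0.845 × 188.6 = 159.4 kmol = 1ξ₁ + 1ξ₂.
Selectivity: 1ξ₁ / (1ξ₂) = 4.93 → ξ₁ = 4.93 ξ₂.
Substitute: (1·4.93 + 1) ξ₂ = 159.4 → ξ₂ = 26.87 kmol, ξ₁ = 132.5 kmol.
Outlet amounts (n = n₀ + Σ ν·ξ):
  A: 188.6 − 1(132.5) − 1(26.87) = 29.23
  D: 640.1 − 3(132.5) − 3(26.87) = 162
  C: 0 + 1(132.5) = 132.5
  B: 0 + 1(26.87) = 26.87

26.9 kmol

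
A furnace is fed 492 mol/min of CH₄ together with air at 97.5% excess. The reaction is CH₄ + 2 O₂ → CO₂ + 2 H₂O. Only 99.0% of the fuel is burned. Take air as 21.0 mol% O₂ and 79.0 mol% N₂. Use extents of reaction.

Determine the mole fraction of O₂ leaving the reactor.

0.0994

Stoichiometric O₂ = 2 × 492 = 984 mol/min; O₂ fed = 984 × 1.975 = 1943 mol/min.
N₂ fed = 1943 × 79/21 = 7311 mol/min.
Fuel reacted = 0.99 × 492 → ξ = 487.1 mol/min.
Outlet (n = n₀ + ν ξ):
  CH₄: 492 − 1(487.1) = 4.92
  O₂: 1943 − 2(487.1) = 969.2
  N₂: 7311 (inert)
  CO₂: 0 + 1(487.1) = 487.1
  H₂O: 0 + 2(487.1) = 974.2
Total out = 9746 mol/min; y_O₂ = 969.2 / 9746 = 0.09945.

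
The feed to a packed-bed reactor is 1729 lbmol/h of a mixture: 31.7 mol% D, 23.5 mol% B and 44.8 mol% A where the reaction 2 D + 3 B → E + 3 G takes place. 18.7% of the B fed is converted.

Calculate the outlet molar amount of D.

497 lbmol/h

B reacted = 0.187 × 406.3 = 75.98 lbmol/h; ν_B = −3, so ξ = 75.98/3 = 25.33 lbmol/h.
Outlet amounts (n = n₀ + ν ξ):
  D: 548.1 − 2(25.33) = 497.4
  B: 406.3 − 3(25.33) = 330.3
  E: 0 + 1(25.33) = 25.33
  G: 0 + 3(25.33) = 75.98
  A: 774.6 (inert)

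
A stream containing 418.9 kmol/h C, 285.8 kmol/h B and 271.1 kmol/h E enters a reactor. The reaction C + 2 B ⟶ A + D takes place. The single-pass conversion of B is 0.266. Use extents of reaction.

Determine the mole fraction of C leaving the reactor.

B reacted = 0.266 × 285.8 = 76.02 kmol/h; ν_B = −2, so ξ = 76.02/2 = 38.01 kmol/h.
Outlet amounts (n = n₀ + ν ξ):
  C: 418.9 − 1(38.01) = 380.9
  B: 285.8 − 2(38.01) = 209.8
  A: 0 + 1(38.01) = 38.01
  D: 0 + 1(38.01) = 38.01
  E: 271.1 (inert)
Total out = 937.8 kmol/h; y_C = 380.9 / 937.8 = 0.4062.

0.406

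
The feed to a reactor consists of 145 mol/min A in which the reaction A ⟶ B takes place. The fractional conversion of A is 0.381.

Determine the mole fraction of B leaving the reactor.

A reacted = 0.381 × 145 = 55.24 mol/min; ν_A = −1, so ξ = 55.24/1 = 55.24 mol/min.
Outlet amounts (n = n₀ + ν ξ):
  A: 145 − 1(55.24) = 89.75
  B: 0 + 1(55.24) = 55.24
Total out = 145 mol/min; y_B = 55.24 / 145 = 0.381.

0.381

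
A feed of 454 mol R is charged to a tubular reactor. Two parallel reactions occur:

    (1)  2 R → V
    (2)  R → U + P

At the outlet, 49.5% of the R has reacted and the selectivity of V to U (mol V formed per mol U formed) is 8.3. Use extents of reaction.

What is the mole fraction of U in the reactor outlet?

0.0354

Conversion of R: R consumed = 0.495 × 454 = 224.7 mol = 2ξ₁ + 1ξ₂.
Selectivity: 1ξ₁ / (1ξ₂) = 8.3 → ξ₁ = 8.3 ξ₂.
Substitute: (2·8.3 + 1) ξ₂ = 224.7 → ξ₂ = 12.77 mol, ξ₁ = 106 mol.
Outlet amounts (n = n₀ + Σ ν·ξ):
  R: 454 − 2(106) − 1(12.77) = 229.3
  V: 0 + 1(106) = 106
  U: 0 + 1(12.77) = 12.77
  P: 0 + 1(12.77) = 12.77
Total out = 360.8 mol; y_U = 12.77 / 360.8 = 0.03539.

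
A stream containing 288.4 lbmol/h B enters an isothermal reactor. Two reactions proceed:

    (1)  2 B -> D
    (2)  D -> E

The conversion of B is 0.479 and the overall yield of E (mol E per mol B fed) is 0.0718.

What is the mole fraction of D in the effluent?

Conversion of B: B consumed = 2ξ₁ = 0.479 × 288.4 → ξ₁ = 69.07 lbmol/h.
Yield of E: 1ξ₂ / 288.4 = 0.0718 → ξ₂ = 20.71 lbmol/h.
Outlet amounts (n = n₀ + Σ ν·ξ):
  B: 288.4 − 2(69.07) = 150.3
  D: 0 + 1(69.07) − 1(20.71) = 48.36
  E: 0 + 1(20.71) = 20.71
Total out = 219.3 lbmol/h; y_D = 48.36 / 219.3 = 0.2205.

0.221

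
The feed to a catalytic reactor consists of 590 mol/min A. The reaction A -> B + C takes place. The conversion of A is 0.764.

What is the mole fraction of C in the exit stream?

A reacted = 0.764 × 590 = 450.8 mol/min; ν_A = −1, so ξ = 450.8/1 = 450.8 mol/min.
Outlet amounts (n = n₀ + ν ξ):
  A: 590 − 1(450.8) = 139.2
  B: 0 + 1(450.8) = 450.8
  C: 0 + 1(450.8) = 450.8
Total out = 1041 mol/min; y_C = 450.8 / 1041 = 0.4331.

0.433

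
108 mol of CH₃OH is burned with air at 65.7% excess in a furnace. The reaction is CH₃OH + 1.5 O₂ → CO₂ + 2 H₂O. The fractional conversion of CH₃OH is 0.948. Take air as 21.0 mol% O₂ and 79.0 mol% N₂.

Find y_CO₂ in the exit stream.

Stoichiometric O₂ = 1.5 × 108 = 162 mol; O₂ fed = 162 × 1.657 = 268.4 mol.
N₂ fed = 268.4 × 79/21 = 1010 mol.
Fuel reacted = 0.948 × 108 → ξ = 102.4 mol.
Outlet (n = n₀ + ν ξ):
  CH₃OH: 108 − 1(102.4) = 5.616
  O₂: 268.4 − 1.5(102.4) = 114.9
  N₂: 1010 (inert)
  CO₂: 0 + 1(102.4) = 102.4
  H₂O: 0 + 2(102.4) = 204.8
Total out = 1437 mol; y_CO₂ = 102.4 / 1437 = 0.07123.

0.0712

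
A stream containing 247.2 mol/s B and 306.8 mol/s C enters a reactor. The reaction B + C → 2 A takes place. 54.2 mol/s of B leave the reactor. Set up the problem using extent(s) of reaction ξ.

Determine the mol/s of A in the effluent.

For B: n = n₀ − 1ξ → 54.2 = 247.2 − 1ξ, giving ξ = 193 mol/s.
Outlet amounts (n = n₀ + ν ξ):
  B: 247.2 − 1(193) = 54.2
  C: 306.8 − 1(193) = 113.8
  A: 0 + 2(193) = 386

386 mol/s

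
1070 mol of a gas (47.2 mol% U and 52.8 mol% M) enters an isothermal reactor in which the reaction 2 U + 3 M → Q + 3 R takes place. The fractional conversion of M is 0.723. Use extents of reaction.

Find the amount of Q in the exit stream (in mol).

M reacted = 0.723 × 565 = 408.5 mol; ν_M = −3, so ξ = 408.5/3 = 136.2 mol.
Outlet amounts (n = n₀ + ν ξ):
  U: 505 − 2(136.2) = 232.7
  M: 565 − 3(136.2) = 156.5
  Q: 0 + 1(136.2) = 136.2
  R: 0 + 3(136.2) = 408.5

136 mol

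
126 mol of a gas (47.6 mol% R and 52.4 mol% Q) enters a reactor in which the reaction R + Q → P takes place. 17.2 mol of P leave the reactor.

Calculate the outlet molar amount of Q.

48.8 mol

For P: n = n₀ + 1ξ → 17.2 = 0 + 1ξ, giving ξ = 17.2 mol.
Outlet amounts (n = n₀ + ν ξ):
  R: 59.98 − 1(17.2) = 42.78
  Q: 66.02 − 1(17.2) = 48.82
  P: 0 + 1(17.2) = 17.2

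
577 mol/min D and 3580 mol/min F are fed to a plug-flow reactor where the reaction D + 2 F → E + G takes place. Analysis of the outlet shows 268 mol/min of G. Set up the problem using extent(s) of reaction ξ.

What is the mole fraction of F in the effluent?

0.783

For G: n = n₀ + 1ξ → 268 = 0 + 1ξ, giving ξ = 268 mol/min.
Outlet amounts (n = n₀ + ν ξ):
  D: 577 − 1(268) = 309
  F: 3580 − 2(268) = 3044
  E: 0 + 1(268) = 268
  G: 0 + 1(268) = 268
Total out = 3889 mol/min; y_F = 3044 / 3889 = 0.7827.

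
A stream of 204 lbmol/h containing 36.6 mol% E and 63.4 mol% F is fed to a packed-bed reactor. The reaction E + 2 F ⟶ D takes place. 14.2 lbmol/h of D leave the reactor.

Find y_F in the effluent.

For D: n = n₀ + 1ξ → 14.2 = 0 + 1ξ, giving ξ = 14.2 lbmol/h.
Outlet amounts (n = n₀ + ν ξ):
  E: 74.66 − 1(14.2) = 60.46
  F: 129.3 − 2(14.2) = 100.9
  D: 0 + 1(14.2) = 14.2
Total out = 175.6 lbmol/h; y_F = 100.9 / 175.6 = 0.5748.

0.575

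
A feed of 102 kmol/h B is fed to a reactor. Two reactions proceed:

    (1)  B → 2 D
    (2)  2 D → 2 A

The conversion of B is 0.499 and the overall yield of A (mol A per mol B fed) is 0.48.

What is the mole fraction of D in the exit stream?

Conversion of B: B consumed = 1ξ₁ = 0.499 × 102 → ξ₁ = 50.9 kmol/h.
Yield of A: 2ξ₂ / 102 = 0.48 → ξ₂ = 24.48 kmol/h.
Outlet amounts (n = n₀ + Σ ν·ξ):
  B: 102 − 1(50.9) = 51.1
  D: 0 + 2(50.9) − 2(24.48) = 52.84
  A: 0 + 2(24.48) = 48.96
Total out = 152.9 kmol/h; y_D = 52.84 / 152.9 = 0.3456.

0.346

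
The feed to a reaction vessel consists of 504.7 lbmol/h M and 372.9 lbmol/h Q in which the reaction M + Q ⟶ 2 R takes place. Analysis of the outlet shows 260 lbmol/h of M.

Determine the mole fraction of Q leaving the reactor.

0.146

For M: n = n₀ − 1ξ → 260 = 504.7 − 1ξ, giving ξ = 244.7 lbmol/h.
Outlet amounts (n = n₀ + ν ξ):
  M: 504.7 − 1(244.7) = 260
  Q: 372.9 − 1(244.7) = 128.2
  R: 0 + 2(244.7) = 489.4
Total out = 877.6 lbmol/h; y_Q = 128.2 / 877.6 = 0.1461.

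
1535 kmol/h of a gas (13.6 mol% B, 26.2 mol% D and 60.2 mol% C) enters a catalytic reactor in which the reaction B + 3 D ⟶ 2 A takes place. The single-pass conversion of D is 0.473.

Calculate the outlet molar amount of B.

145 kmol/h

D reacted = 0.473 × 402.2 = 190.2 kmol/h; ν_D = −3, so ξ = 190.2/3 = 63.41 kmol/h.
Outlet amounts (n = n₀ + ν ξ):
  B: 208.8 − 1(63.41) = 145.4
  D: 402.2 − 3(63.41) = 211.9
  A: 0 + 2(63.41) = 126.8
  C: 924.1 (inert)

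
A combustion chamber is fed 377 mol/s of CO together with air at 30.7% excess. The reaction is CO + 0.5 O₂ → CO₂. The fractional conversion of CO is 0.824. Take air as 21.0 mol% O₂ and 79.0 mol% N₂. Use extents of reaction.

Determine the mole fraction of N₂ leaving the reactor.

Stoichiometric O₂ = 0.5 × 377 = 188.5 mol/s; O₂ fed = 188.5 × 1.307 = 246.4 mol/s.
N₂ fed = 246.4 × 79/21 = 926.8 mol/s.
Fuel reacted = 0.824 × 377 → ξ = 310.6 mol/s.
Outlet (n = n₀ + ν ξ):
  CO: 377 − 1(310.6) = 66.35
  O₂: 246.4 − 0.5(310.6) = 91.05
  N₂: 926.8 (inert)
  CO₂: 0 + 1(310.6) = 310.6
Total out = 1395 mol/s; y_N₂ = 926.8 / 1395 = 0.6645.

0.664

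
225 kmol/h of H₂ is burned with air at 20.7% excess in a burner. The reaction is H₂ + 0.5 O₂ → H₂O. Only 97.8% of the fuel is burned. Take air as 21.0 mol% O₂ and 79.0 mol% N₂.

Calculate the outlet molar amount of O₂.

Stoichiometric O₂ = 0.5 × 225 = 112.5 kmol/h; O₂ fed = 112.5 × 1.207 = 135.8 kmol/h.
N₂ fed = 135.8 × 79/21 = 510.8 kmol/h.
Fuel reacted = 0.978 × 225 → ξ = 220 kmol/h.
Outlet (n = n₀ + ν ξ):
  H₂: 225 − 1(220) = 4.95
  O₂: 135.8 − 0.5(220) = 25.76
  N₂: 510.8 (inert)
  H₂O: 0 + 1(220) = 220

25.8 kmol/h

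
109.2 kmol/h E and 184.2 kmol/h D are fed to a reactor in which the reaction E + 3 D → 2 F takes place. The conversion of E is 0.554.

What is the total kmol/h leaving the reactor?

172 kmol/h

E reacted = 0.554 × 109.2 = 60.5 kmol/h; ν_E = −1, so ξ = 60.5/1 = 60.5 kmol/h.
Outlet amounts (n = n₀ + ν ξ):
  E: 109.2 − 1(60.5) = 48.7
  D: 184.2 − 3(60.5) = 2.71
  F: 0 + 2(60.5) = 121
Total out = 48.7 + 2.71 + 121 = 172.4 kmol/h.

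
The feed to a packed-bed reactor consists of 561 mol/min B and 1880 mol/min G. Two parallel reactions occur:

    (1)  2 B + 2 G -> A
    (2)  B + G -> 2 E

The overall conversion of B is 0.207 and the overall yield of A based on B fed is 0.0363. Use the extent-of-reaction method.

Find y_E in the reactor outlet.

Yield of A: 1ξ₁ / 561 = 0.0363 → ξ₁ = 20.36 mol/min.
Conversion of B: 2ξ₁ + 1ξ₂ = 0.207 × 561 = 116.1 → ξ₂ = 75.4 mol/min.
Outlet amounts (n = n₀ + Σ ν·ξ):
  B: 561 − 2(20.36) − 1(75.4) = 444.9
  G: 1880 − 2(20.36) − 1(75.4) = 1764
  A: 0 + 1(20.36) = 20.36
  E: 0 + 2(75.4) = 150.8
Total out = 2380 mol/min; y_E = 150.8 / 2380 = 0.06336.

0.0634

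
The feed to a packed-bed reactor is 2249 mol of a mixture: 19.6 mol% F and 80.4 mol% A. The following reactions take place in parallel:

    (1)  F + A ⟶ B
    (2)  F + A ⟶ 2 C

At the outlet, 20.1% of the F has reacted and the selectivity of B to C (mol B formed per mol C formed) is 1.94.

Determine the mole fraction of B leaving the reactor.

0.0323

Conversion of F: F consumed = 0.201 × 440.8 = 88.6 mol = 1ξ₁ + 1ξ₂.
Selectivity: 1ξ₁ / (2ξ₂) = 1.94 → ξ₁ = 3.88 ξ₂.
Substitute: (1·3.88 + 1) ξ₂ = 88.6 → ξ₂ = 18.16 mol, ξ₁ = 70.45 mol.
Outlet amounts (n = n₀ + Σ ν·ξ):
  F: 440.8 − 1(70.45) − 1(18.16) = 352.2
  A: 1808 − 1(70.45) − 1(18.16) = 1720
  B: 0 + 1(70.45) = 70.45
  C: 0 + 2(18.16) = 36.31
Total out = 2179 mol; y_B = 70.45 / 2179 = 0.03234.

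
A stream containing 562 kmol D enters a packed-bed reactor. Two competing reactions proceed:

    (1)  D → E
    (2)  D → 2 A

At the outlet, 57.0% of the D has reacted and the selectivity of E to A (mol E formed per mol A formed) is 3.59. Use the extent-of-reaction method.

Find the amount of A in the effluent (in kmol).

78.3 kmol

Conversion of D: D consumed = 0.57 × 562 = 320.3 kmol = 1ξ₁ + 1ξ₂.
Selectivity: 1ξ₁ / (2ξ₂) = 3.59 → ξ₁ = 7.18 ξ₂.
Substitute: (1·7.18 + 1) ξ₂ = 320.3 → ξ₂ = 39.16 kmol, ξ₁ = 281.2 kmol.
Outlet amounts (n = n₀ + Σ ν·ξ):
  D: 562 − 1(281.2) − 1(39.16) = 241.7
  E: 0 + 1(281.2) = 281.2
  A: 0 + 2(39.16) = 78.32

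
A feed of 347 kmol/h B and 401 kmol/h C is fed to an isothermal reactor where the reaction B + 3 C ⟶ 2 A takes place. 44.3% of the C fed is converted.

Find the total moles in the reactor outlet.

C reacted = 0.443 × 401 = 177.6 kmol/h; ν_C = −3, so ξ = 177.6/3 = 59.21 kmol/h.
Outlet amounts (n = n₀ + ν ξ):
  B: 347 − 1(59.21) = 287.8
  C: 401 − 3(59.21) = 223.4
  A: 0 + 2(59.21) = 118.4
Total out = 287.8 + 223.4 + 118.4 = 629.6 kmol/h.

630 kmol/h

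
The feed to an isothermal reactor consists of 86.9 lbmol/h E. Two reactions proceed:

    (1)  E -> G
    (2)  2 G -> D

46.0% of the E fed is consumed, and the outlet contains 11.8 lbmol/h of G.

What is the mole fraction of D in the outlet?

0.193

Conversion of E: E consumed = 1ξ₁ = 0.46 × 86.9 → ξ₁ = 39.97 lbmol/h.
G balance: n_G = 0 + 1ξ₁ − 2ξ₂ = 11.8 → ξ₂ = (1·39.97 − 11.8)/2 = 14.09 lbmol/h.
Outlet amounts (n = n₀ + Σ ν·ξ):
  E: 86.9 − 1(39.97) = 46.93
  G: 0 + 1(39.97) − 2(14.09) = 11.8
  D: 0 + 1(14.09) = 14.09
Total out = 72.81 lbmol/h; y_D = 14.09 / 72.81 = 0.1935.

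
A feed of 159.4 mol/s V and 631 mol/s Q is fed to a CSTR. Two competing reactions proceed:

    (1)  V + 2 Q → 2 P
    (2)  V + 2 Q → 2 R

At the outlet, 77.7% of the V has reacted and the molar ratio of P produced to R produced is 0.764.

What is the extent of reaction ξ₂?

Conversion of V: V consumed = 0.777 × 159.4 = 123.9 mol/s = 1ξ₁ + 1ξ₂.
Selectivity: 2ξ₁ / (2ξ₂) = 0.764 → ξ₁ = 0.764 ξ₂.
Substitute: (1·0.764 + 1) ξ₂ = 123.9 → ξ₂ = 70.21 mol/s, ξ₁ = 53.64 mol/s.
Outlet amounts (n = n₀ + Σ ν·ξ):
  V: 159.4 − 1(53.64) − 1(70.21) = 35.55
  Q: 631 − 2(53.64) − 2(70.21) = 383.3
  P: 0 + 2(53.64) = 107.3
  R: 0 + 2(70.21) = 140.4

ξ₂ = 70.2 mol/s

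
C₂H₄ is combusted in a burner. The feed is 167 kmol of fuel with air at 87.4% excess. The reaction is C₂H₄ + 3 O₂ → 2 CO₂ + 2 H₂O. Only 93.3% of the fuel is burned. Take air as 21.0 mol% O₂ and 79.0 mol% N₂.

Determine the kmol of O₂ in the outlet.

Stoichiometric O₂ = 3 × 167 = 501 kmol; O₂ fed = 501 × 1.874 = 938.9 kmol.
N₂ fed = 938.9 × 79/21 = 3532 kmol.
Fuel reacted = 0.933 × 167 → ξ = 155.8 kmol.
Outlet (n = n₀ + ν ξ):
  C₂H₄: 167 − 1(155.8) = 11.19
  O₂: 938.9 − 3(155.8) = 471.4
  N₂: 3532 (inert)
  CO₂: 0 + 2(155.8) = 311.6
  H₂O: 0 + 2(155.8) = 311.6

471 kmol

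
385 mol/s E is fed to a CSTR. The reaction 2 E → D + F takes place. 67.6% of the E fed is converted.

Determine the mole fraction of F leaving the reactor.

E reacted = 0.676 × 385 = 260.3 mol/s; ν_E = −2, so ξ = 260.3/2 = 130.1 mol/s.
Outlet amounts (n = n₀ + ν ξ):
  E: 385 − 2(130.1) = 124.7
  D: 0 + 1(130.1) = 130.1
  F: 0 + 1(130.1) = 130.1
Total out = 385 mol/s; y_F = 130.1 / 385 = 0.338.

0.338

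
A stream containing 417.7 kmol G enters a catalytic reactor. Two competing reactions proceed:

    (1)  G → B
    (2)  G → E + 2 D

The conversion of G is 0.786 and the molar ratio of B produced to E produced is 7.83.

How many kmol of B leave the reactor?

291 kmol

Conversion of G: G consumed = 0.786 × 417.7 = 328.3 kmol = 1ξ₁ + 1ξ₂.
Selectivity: 1ξ₁ / (1ξ₂) = 7.83 → ξ₁ = 7.83 ξ₂.
Substitute: (1·7.83 + 1) ξ₂ = 328.3 → ξ₂ = 37.18 kmol, ξ₁ = 291.1 kmol.
Outlet amounts (n = n₀ + Σ ν·ξ):
  G: 417.7 − 1(291.1) − 1(37.18) = 89.39
  B: 0 + 1(291.1) = 291.1
  E: 0 + 1(37.18) = 37.18
  D: 0 + 2(37.18) = 74.36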